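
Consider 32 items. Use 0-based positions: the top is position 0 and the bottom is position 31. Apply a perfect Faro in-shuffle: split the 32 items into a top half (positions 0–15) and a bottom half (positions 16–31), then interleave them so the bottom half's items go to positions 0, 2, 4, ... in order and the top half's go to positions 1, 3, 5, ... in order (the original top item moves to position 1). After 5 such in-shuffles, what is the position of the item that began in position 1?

Track the item's position through each in-shuffle:
1 → 3 → 7 → 15 → 31 → 30

30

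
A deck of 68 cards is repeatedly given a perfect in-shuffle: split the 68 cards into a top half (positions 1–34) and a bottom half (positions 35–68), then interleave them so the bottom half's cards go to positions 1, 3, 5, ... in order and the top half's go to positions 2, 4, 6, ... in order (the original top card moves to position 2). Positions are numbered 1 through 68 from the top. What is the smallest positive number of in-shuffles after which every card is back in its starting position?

The in-shuffle permutes the 68 positions with cycle lengths [2, 11, 11, 22, 22].
Every card is home exactly when every cycle has completed a whole number of laps, i.e. after lcm(2, 11, 22) = 22 in-shuffles.

22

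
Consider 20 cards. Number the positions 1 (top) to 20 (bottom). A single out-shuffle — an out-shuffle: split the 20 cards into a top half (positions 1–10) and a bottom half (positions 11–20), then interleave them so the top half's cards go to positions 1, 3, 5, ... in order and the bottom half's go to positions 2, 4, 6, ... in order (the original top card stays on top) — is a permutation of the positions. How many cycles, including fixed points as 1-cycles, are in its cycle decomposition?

3

Trace each unvisited position around until it returns:
(1) (2 3 5 9 17 14 ... len 18) (20)
3 cycles in total.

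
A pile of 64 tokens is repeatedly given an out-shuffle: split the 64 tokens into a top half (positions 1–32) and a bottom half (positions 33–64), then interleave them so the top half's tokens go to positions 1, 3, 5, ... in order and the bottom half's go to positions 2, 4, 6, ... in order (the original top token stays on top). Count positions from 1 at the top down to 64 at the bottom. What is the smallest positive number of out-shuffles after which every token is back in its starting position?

The out-shuffle permutes the 64 positions with cycle lengths [1, 1, 2, 3, 3, 6, 6, 6, 6, 6, 6, 6, 6, 6].
Every token is home exactly when every cycle has completed a whole number of laps, i.e. after lcm(1, 2, 3, 6) = 6 out-shuffles.

6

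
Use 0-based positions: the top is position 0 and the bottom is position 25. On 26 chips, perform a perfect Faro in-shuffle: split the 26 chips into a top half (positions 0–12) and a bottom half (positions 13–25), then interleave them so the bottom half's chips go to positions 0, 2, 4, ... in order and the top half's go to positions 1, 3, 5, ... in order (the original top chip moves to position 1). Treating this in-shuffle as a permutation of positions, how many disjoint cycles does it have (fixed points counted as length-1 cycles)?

3

Trace each unvisited position around until it returns:
(0 1 3 7 15 4 ... len 18) (2 5 11 23 20 14) (8 17)
3 cycles in total.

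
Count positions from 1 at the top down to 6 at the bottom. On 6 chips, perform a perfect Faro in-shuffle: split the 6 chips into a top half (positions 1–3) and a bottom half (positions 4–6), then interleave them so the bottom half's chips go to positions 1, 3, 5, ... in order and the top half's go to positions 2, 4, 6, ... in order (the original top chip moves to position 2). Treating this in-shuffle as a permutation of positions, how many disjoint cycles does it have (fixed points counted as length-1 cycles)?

2

Trace each unvisited position around until it returns:
(1 2 4) (3 6 5)
2 cycles in total.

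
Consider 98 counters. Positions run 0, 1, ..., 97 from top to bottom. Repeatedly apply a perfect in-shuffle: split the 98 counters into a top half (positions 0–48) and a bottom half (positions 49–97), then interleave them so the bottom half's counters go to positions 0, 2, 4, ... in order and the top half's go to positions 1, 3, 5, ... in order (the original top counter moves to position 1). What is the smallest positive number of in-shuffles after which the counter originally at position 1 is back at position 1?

Follow position 1 under repeated in-shuffles:
1 → 3 → 7 → 15 → 31 → 63 → 28 → 57 → ... → 1 (length 30)
It first returns after 30 in-shuffles.

30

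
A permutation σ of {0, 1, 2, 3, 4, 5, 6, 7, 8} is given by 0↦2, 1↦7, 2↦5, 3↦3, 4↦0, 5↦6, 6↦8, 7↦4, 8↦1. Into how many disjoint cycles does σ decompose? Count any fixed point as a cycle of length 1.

Cycle decomposition: (0 2 5 6 8 1 7 4) (3).
2 cycles.

2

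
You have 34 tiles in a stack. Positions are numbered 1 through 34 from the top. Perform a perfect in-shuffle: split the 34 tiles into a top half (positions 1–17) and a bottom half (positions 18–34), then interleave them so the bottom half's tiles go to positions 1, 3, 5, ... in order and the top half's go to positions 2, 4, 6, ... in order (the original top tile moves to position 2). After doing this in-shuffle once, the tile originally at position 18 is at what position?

Track the tile's position through each in-shuffle:
18 → 1

1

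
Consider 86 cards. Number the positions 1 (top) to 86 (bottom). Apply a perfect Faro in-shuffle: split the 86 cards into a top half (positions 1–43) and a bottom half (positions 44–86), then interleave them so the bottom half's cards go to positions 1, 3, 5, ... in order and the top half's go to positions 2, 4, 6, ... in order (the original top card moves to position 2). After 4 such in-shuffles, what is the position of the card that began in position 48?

72

Track the card's position through each in-shuffle:
48 → 9 → 18 → 36 → 72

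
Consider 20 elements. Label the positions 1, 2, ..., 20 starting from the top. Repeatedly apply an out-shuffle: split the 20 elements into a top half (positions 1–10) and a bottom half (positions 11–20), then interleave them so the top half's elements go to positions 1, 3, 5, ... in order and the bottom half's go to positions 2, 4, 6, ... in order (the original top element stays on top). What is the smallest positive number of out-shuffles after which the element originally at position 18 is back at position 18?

18

Follow position 18 under repeated out-shuffles:
18 → 16 → 12 → 4 → 7 → 13 → 6 → 11 → 2 → 3 → 5 → 9 → 17 → 14 → 8 → 15 → 10 → 19 → 18
It first returns after 18 out-shuffles.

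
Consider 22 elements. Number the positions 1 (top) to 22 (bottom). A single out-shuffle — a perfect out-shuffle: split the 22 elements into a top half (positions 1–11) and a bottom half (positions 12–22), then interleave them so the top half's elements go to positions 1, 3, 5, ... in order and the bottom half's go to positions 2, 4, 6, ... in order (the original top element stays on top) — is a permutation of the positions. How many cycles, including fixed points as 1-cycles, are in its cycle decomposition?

7

Trace each unvisited position around until it returns:
(1) (2 3 5 9 17 12) (4 7 13) (6 11 21 20 18 14) (8 15) (10 19 16) (22)
7 cycles in total.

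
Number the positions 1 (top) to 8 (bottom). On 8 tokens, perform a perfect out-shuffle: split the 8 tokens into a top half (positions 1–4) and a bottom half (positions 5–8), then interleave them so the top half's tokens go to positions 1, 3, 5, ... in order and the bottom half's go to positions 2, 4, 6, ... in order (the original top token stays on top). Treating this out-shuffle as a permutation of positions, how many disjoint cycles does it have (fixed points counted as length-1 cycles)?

Trace each unvisited position around until it returns:
(1) (2 3 5) (4 7 6) (8)
4 cycles in total.

4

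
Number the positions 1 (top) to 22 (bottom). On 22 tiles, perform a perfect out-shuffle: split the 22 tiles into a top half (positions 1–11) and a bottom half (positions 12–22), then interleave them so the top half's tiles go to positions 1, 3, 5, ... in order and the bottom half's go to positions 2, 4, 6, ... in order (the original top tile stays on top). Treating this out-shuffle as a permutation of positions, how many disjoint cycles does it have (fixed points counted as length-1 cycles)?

7

Trace each unvisited position around until it returns:
(1) (2 3 5 9 17 12) (4 7 13) (6 11 21 20 18 14) (8 15) (10 19 16) (22)
7 cycles in total.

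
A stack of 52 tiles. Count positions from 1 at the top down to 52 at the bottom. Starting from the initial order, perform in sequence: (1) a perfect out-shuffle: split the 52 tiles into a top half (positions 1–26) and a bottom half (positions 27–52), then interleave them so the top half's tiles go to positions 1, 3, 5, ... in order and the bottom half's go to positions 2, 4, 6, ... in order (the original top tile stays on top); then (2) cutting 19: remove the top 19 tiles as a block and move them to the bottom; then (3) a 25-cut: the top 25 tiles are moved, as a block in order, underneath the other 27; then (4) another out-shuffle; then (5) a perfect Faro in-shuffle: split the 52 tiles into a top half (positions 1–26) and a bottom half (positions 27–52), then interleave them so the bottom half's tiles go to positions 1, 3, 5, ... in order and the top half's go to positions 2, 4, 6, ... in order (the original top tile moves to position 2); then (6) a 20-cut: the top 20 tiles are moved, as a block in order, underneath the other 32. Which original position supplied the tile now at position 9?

Undo the operations in reverse order, starting from position 9:
  undo op 6 (cut 20): 9 ← 29
  undo op 5 (in-shuffle, from bottom half): 29 ← 41
  undo op 4 (out-shuffle, from top half): 41 ← 21
  undo op 3 (cut 25): 21 ← 46
  undo op 2 (cut 19): 46 ← 13
  undo op 1 (out-shuffle, from top half): 13 ← 7
So the tile at position 9 came from original position 7.

7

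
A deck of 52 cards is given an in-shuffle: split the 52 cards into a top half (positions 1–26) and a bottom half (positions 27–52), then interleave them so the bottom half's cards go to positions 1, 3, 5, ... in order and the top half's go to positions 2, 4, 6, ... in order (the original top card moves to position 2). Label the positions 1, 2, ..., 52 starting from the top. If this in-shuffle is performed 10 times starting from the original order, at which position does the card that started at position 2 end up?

34

Track the card's position through each in-shuffle:
2 → 4 → 8 → 16 → 32 → 11 → 22 → 44 → 35 → 17 → 34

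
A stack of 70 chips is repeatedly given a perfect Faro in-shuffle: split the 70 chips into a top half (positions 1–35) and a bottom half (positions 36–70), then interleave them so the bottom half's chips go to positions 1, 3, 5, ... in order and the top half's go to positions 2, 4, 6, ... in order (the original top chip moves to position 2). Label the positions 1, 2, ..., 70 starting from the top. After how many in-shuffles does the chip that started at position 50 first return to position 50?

35

Follow position 50 under repeated in-shuffles:
50 → 29 → 58 → 45 → 19 → 38 → 5 → 10 → ... → 50 (length 35)
It first returns after 35 in-shuffles.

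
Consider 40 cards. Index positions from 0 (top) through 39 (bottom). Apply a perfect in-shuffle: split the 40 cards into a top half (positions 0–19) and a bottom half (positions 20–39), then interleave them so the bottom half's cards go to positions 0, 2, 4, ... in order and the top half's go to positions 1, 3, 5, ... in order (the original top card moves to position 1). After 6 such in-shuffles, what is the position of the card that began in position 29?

Track the card's position through each in-shuffle:
29 → 18 → 37 → 34 → 28 → 16 → 33

33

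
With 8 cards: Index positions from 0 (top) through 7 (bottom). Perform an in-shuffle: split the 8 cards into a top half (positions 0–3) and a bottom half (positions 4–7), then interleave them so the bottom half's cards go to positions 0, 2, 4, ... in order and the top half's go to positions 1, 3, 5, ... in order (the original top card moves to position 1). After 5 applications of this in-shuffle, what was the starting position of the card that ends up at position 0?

Work backwards from position 0, undoing one in-shuffle at a time:
0 ← 4 ← 6 ← 7 ← 3 ← 1
So the card now at position 0 started at position 1.

1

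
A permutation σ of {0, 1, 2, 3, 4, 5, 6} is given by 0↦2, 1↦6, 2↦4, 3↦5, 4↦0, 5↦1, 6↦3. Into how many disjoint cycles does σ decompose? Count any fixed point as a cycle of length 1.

2

Cycle decomposition: (0 2 4) (1 6 3 5).
2 cycles.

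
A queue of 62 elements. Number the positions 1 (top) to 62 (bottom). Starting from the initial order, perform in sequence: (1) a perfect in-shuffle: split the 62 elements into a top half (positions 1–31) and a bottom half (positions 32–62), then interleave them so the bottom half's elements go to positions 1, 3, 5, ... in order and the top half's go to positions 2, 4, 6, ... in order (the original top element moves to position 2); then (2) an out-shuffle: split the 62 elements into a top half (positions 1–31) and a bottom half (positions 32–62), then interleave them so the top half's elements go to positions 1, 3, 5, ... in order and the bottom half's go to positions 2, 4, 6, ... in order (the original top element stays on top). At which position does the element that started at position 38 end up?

25

Track the element from position 38 forward through each operation:
  after op 1 (in-shuffle): 38 → 13
  after op 2 (out-shuffle): 13 → 25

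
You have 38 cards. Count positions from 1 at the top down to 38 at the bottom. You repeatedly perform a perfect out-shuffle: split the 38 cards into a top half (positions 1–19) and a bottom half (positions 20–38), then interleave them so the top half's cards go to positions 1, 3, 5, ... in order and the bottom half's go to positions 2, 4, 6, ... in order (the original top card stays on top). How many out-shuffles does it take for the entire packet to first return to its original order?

The out-shuffle permutes the 38 positions with cycle lengths [1, 1, 36].
Every card is home exactly when every cycle has completed a whole number of laps, i.e. after lcm(1, 36) = 36 out-shuffles.

36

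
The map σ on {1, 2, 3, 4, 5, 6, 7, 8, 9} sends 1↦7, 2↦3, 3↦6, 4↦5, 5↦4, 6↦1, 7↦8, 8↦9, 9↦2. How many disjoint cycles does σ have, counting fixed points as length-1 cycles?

Cycle decomposition: (1 7 8 9 2 3 6) (4 5).
2 cycles.

2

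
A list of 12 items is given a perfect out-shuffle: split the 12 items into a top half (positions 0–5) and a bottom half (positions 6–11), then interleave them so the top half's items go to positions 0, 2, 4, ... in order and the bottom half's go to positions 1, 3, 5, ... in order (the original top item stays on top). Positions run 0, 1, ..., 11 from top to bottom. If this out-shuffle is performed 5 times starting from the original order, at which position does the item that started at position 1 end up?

Track the item's position through each out-shuffle:
1 → 2 → 4 → 8 → 5 → 10

10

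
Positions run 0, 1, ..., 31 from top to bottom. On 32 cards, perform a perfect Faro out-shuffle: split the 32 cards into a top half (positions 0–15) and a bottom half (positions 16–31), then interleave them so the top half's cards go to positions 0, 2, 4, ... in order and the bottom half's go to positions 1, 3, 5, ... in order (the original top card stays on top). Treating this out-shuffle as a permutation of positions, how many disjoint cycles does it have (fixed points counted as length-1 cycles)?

Trace each unvisited position around until it returns:
(0) (1 2 4 8 16) (3 6 12 24 17) (5 10 20 9 18) (7 14 28 25 19) (11 22 13 26 21) (15 30 29 27 23) (31)
8 cycles in total.

8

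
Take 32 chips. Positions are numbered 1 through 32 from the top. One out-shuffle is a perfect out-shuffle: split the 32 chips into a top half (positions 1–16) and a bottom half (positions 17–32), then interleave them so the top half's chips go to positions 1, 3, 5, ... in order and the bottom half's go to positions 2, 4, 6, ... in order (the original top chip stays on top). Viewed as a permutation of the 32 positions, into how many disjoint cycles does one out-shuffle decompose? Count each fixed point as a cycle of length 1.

8

Trace each unvisited position around until it returns:
(1) (2 3 5 9 17) (4 7 13 25 18) (6 11 21 10 19) (8 15 29 26 20) (12 23 14 27 22) (16 31 30 28 24) (32)
8 cycles in total.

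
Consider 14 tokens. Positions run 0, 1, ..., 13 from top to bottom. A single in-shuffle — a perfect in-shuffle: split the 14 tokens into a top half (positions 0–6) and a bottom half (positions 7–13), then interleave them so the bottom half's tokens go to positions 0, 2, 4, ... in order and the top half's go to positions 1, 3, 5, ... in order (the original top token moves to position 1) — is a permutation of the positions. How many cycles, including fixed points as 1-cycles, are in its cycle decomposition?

Trace each unvisited position around until it returns:
(0 1 3 7) (2 5 11 8) (4 9) (6 13 12 10)
4 cycles in total.

4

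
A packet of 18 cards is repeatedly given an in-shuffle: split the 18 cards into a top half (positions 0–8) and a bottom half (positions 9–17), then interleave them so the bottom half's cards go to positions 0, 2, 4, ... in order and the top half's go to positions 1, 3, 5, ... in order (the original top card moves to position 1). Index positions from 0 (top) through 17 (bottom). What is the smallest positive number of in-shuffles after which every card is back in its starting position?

18

The in-shuffle permutes the 18 positions with cycle lengths [18].
Every card is home exactly when every cycle has completed a whole number of laps, i.e. after lcm(18) = 18 in-shuffles.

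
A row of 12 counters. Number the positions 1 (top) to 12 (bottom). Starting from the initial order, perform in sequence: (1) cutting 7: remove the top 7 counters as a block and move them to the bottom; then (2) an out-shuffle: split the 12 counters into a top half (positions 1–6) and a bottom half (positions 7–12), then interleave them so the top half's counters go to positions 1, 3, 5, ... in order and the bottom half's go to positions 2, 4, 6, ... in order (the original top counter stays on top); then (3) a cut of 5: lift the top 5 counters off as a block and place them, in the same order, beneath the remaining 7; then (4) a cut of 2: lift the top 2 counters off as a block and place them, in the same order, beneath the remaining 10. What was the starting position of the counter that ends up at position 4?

1

Undo the operations in reverse order, starting from position 4:
  undo op 4 (cut 2): 4 ← 6
  undo op 3 (cut 5): 6 ← 11
  undo op 2 (out-shuffle, from top half): 11 ← 6
  undo op 1 (cut 7): 6 ← 1
So the counter at position 4 came from original position 1.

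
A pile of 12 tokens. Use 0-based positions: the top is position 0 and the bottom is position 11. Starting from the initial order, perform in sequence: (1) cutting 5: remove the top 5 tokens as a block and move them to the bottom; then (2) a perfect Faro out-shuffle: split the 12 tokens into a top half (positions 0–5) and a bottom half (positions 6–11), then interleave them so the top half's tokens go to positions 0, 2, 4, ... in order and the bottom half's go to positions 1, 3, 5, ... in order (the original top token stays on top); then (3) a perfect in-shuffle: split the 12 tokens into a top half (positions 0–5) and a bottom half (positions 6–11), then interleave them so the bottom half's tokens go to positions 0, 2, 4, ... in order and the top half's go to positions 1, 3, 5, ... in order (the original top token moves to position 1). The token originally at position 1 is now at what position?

Track the token from position 1 forward through each operation:
  after op 1 (cut 5): 1 → 8
  after op 2 (out-shuffle): 8 → 5
  after op 3 (in-shuffle): 5 → 11

11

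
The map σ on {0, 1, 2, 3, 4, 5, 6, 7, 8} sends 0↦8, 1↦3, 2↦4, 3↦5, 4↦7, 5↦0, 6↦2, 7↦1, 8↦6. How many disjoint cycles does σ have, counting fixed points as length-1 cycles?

Cycle decomposition: (0 8 6 2 4 7 1 3 5).
1 cycle.

1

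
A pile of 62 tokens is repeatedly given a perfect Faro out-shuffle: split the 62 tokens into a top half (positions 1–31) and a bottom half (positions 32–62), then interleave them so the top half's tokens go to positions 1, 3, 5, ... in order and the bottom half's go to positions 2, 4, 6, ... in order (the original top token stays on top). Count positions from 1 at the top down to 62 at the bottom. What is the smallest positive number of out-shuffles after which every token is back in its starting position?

60

The out-shuffle permutes the 62 positions with cycle lengths [1, 1, 60].
Every token is home exactly when every cycle has completed a whole number of laps, i.e. after lcm(1, 60) = 60 out-shuffles.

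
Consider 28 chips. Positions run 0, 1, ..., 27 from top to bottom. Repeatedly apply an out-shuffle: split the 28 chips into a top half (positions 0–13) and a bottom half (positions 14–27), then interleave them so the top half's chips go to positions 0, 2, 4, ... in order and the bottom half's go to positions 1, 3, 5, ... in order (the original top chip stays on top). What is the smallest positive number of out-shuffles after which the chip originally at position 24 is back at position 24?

Follow position 24 under repeated out-shuffles:
24 → 21 → 15 → 3 → 6 → 12 → 24
It first returns after 6 out-shuffles.

6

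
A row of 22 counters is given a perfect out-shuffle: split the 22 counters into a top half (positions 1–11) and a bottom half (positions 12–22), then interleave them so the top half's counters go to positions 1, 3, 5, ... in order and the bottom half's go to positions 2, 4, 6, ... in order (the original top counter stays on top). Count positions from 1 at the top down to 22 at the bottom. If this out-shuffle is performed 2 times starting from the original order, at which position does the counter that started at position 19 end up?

10

Track the counter's position through each out-shuffle:
19 → 16 → 10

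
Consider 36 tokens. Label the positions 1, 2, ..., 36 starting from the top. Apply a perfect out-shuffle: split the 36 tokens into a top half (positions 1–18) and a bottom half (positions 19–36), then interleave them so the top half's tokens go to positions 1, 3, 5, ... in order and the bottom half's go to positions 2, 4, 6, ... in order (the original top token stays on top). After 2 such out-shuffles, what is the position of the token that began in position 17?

Track the token's position through each out-shuffle:
17 → 33 → 30

30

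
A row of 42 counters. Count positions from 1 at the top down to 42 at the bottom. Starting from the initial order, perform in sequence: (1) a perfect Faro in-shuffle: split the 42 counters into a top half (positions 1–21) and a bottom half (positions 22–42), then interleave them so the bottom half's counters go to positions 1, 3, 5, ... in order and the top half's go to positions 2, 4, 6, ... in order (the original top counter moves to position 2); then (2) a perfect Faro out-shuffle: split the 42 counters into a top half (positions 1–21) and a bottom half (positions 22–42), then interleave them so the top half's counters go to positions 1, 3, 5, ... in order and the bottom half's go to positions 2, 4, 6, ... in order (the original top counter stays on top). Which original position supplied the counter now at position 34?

Undo the operations in reverse order, starting from position 34:
  undo op 2 (out-shuffle, from bottom half): 34 ← 38
  undo op 1 (in-shuffle, from top half): 38 ← 19
So the counter at position 34 came from original position 19.

19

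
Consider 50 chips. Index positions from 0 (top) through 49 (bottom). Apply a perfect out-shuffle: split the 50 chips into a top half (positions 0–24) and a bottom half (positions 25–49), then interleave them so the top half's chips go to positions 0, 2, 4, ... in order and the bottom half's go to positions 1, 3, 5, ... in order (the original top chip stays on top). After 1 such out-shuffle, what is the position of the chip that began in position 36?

Track the chip's position through each out-shuffle:
36 → 23

23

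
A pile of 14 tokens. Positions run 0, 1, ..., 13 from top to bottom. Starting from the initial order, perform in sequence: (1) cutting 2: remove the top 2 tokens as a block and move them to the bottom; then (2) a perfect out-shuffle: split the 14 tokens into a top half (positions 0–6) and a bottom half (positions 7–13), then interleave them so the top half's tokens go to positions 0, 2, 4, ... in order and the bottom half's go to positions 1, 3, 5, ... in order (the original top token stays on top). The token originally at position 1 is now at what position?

Track the token from position 1 forward through each operation:
  after op 1 (cut 2): 1 → 13
  after op 2 (out-shuffle): 13 → 13

13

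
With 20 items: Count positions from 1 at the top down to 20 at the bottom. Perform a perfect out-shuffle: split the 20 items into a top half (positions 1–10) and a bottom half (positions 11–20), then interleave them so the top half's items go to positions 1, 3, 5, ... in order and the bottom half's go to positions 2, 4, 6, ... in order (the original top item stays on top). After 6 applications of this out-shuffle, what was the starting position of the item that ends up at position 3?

4

Work backwards from position 3, undoing one out-shuffle at a time:
3 ← 2 ← 11 ← 6 ← 13 ← 7 ← 4
So the item now at position 3 started at position 4.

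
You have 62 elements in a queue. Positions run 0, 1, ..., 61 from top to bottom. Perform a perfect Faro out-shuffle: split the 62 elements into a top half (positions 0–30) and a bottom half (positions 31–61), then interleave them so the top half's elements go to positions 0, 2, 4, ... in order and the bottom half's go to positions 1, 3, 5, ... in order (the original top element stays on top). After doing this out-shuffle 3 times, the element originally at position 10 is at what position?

19

Track the element's position through each out-shuffle:
10 → 20 → 40 → 19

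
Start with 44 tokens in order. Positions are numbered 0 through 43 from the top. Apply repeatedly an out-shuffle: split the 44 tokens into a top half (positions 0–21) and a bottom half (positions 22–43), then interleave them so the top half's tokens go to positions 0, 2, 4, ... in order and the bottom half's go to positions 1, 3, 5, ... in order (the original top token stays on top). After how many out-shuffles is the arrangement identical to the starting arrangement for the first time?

14

The out-shuffle permutes the 44 positions with cycle lengths [1, 1, 14, 14, 14].
Every token is home exactly when every cycle has completed a whole number of laps, i.e. after lcm(1, 14) = 14 out-shuffles.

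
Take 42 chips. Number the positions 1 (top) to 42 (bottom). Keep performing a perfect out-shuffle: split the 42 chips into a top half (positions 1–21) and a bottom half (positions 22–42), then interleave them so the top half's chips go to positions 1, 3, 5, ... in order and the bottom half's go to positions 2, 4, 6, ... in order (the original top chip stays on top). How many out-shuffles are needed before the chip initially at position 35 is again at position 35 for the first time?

Follow position 35 under repeated out-shuffles:
35 → 28 → 14 → 27 → 12 → 23 → 4 → 7 → 13 → 25 → 8 → 15 → 29 → 16 → 31 → 20 → 39 → 36 → 30 → 18 → 35
It first returns after 20 out-shuffles.

20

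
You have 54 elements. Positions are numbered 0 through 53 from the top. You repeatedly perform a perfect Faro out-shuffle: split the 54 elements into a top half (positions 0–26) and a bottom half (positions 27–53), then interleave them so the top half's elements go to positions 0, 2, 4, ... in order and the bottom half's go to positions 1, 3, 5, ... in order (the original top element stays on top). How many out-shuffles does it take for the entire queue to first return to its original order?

52

The out-shuffle permutes the 54 positions with cycle lengths [1, 1, 52].
Every element is home exactly when every cycle has completed a whole number of laps, i.e. after lcm(1, 52) = 52 out-shuffles.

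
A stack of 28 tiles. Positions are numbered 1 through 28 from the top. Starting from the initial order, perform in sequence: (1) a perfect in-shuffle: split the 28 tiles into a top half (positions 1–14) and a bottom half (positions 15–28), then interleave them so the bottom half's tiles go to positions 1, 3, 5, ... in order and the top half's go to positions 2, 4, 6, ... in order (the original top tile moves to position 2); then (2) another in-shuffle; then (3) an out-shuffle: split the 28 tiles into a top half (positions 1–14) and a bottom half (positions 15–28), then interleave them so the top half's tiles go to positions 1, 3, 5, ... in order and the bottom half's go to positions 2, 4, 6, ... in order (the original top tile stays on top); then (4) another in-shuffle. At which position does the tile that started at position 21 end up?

19

Track the tile from position 21 forward through each operation:
  after op 1 (in-shuffle): 21 → 13
  after op 2 (in-shuffle): 13 → 26
  after op 3 (out-shuffle): 26 → 24
  after op 4 (in-shuffle): 24 → 19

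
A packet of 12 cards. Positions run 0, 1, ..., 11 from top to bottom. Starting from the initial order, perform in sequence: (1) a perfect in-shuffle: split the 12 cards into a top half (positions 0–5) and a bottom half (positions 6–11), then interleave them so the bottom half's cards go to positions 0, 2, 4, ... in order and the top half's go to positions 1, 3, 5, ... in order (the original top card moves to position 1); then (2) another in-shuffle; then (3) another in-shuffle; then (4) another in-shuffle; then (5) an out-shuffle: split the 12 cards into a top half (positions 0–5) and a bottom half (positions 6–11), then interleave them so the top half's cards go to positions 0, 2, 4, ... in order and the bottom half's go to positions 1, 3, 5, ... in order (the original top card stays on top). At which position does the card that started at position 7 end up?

9

Track the card from position 7 forward through each operation:
  after op 1 (in-shuffle): 7 → 2
  after op 2 (in-shuffle): 2 → 5
  after op 3 (in-shuffle): 5 → 11
  after op 4 (in-shuffle): 11 → 10
  after op 5 (out-shuffle): 10 → 9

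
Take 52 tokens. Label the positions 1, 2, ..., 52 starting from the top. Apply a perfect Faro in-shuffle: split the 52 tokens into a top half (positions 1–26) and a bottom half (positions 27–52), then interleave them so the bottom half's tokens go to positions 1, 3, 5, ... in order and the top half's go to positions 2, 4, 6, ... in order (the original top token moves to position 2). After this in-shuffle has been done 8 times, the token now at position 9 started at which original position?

52

Work backwards from position 9, undoing one in-shuffle at a time:
9 ← 31 ← 42 ← 21 ← 37 ← 45 ← 49 ← 51 ← 52
So the token now at position 9 started at position 52.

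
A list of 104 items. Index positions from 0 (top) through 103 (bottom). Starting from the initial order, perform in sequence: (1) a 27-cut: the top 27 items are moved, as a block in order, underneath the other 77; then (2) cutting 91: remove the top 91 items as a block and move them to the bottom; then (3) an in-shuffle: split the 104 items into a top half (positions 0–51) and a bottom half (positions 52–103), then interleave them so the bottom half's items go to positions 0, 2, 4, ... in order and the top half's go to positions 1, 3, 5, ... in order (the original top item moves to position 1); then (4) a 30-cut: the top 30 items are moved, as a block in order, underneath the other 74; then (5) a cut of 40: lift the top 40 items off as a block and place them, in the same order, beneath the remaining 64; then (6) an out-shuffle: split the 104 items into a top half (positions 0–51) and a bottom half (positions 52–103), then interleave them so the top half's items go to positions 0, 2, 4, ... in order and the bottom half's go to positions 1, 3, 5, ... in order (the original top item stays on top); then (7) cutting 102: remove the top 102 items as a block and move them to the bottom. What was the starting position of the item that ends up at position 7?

Undo the operations in reverse order, starting from position 7:
  undo op 7 (cut 102): 7 ← 5
  undo op 6 (out-shuffle, from bottom half): 5 ← 54
  undo op 5 (cut 40): 54 ← 94
  undo op 4 (cut 30): 94 ← 20
  undo op 3 (in-shuffle, from bottom half): 20 ← 62
  undo op 2 (cut 91): 62 ← 49
  undo op 1 (cut 27): 49 ← 76
So the item at position 7 came from original position 76.

76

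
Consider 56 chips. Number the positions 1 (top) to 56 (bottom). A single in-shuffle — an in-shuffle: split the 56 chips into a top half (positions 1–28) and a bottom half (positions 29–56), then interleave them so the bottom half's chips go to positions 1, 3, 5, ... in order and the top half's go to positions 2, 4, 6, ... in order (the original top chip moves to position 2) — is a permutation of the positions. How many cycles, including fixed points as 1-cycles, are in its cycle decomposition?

4

Trace each unvisited position around until it returns:
(1 2 4 8 16 32 ... len 18) (3 6 12 24 48 39 ... len 18) (5 10 20 40 23 46 ... len 18) (19 38)
4 cycles in total.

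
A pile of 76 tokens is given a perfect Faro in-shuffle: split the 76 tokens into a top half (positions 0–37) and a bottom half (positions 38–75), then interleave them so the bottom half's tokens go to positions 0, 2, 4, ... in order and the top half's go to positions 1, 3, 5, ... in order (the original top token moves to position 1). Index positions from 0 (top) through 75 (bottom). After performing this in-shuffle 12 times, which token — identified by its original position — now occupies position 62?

34

Work backwards from position 62, undoing one in-shuffle at a time:
62 ← 69 ← 34 ← 55 ← 27 ← 13 ← 6 ← 41 ← 20 ← 48 ← 62 ← 69 ← 34
So the token now at position 62 started at position 34.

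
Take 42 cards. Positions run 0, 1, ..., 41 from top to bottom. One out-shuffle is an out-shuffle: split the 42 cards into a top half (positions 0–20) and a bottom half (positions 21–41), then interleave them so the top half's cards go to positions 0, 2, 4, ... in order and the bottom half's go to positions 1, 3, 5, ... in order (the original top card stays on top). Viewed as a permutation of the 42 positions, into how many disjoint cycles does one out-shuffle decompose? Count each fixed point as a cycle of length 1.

Trace each unvisited position around until it returns:
(0) (1 2 4 8 16 32 ... len 20) (3 6 12 24 7 14 ... len 20) (41)
4 cycles in total.

4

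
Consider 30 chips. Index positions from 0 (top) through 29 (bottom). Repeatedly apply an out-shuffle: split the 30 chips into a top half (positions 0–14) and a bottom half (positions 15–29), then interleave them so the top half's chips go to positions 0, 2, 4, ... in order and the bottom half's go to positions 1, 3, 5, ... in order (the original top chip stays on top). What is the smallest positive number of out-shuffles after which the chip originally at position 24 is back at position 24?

Follow position 24 under repeated out-shuffles:
24 → 19 → 9 → 18 → 7 → 14 → 28 → 27 → ... → 24 (length 28)
It first returns after 28 out-shuffles.

28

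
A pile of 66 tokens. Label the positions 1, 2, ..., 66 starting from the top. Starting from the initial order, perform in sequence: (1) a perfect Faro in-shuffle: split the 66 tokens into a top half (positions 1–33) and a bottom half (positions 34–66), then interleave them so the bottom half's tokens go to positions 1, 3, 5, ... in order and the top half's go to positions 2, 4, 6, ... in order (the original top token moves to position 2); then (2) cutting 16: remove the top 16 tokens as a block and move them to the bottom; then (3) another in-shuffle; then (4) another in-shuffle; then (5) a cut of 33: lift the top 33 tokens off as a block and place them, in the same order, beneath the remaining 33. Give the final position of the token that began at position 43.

Track the token from position 43 forward through each operation:
  after op 1 (in-shuffle): 43 → 19
  after op 2 (cut 16): 19 → 3
  after op 3 (in-shuffle): 3 → 6
  after op 4 (in-shuffle): 6 → 12
  after op 5 (cut 33): 12 → 45

45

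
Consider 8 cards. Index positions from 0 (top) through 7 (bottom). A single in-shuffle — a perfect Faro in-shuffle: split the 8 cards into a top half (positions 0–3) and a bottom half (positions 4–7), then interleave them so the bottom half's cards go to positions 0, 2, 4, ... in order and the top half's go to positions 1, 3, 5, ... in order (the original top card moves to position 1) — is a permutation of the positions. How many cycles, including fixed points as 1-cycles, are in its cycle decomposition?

2

Trace each unvisited position around until it returns:
(0 1 3 7 6 4) (2 5)
2 cycles in total.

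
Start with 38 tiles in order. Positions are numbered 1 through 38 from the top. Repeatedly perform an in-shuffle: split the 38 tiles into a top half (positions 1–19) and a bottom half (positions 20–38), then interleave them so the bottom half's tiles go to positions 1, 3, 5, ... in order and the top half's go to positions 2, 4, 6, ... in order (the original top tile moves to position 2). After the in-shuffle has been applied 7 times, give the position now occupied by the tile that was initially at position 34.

23

Track the tile's position through each in-shuffle:
34 → 29 → 19 → 38 → 37 → 35 → 31 → 23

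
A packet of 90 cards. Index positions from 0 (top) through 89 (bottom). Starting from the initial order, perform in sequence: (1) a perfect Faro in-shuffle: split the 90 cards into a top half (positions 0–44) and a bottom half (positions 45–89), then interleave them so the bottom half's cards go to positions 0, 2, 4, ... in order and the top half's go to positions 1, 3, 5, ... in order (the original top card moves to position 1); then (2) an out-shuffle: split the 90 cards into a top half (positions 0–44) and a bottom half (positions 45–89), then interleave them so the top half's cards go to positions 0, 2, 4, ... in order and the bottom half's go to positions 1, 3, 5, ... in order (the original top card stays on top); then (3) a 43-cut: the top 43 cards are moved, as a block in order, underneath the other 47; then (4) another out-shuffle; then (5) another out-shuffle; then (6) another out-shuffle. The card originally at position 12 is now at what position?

Track the card from position 12 forward through each operation:
  after op 1 (in-shuffle): 12 → 25
  after op 2 (out-shuffle): 25 → 50
  after op 3 (cut 43): 50 → 7
  after op 4 (out-shuffle): 7 → 14
  after op 5 (out-shuffle): 14 → 28
  after op 6 (out-shuffle): 28 → 56

56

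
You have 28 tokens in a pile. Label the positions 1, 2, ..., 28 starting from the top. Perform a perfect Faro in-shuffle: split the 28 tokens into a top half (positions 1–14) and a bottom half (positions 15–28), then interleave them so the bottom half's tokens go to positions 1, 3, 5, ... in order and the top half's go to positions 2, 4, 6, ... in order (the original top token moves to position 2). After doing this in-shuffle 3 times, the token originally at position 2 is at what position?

Track the token's position through each in-shuffle:
2 → 4 → 8 → 16

16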